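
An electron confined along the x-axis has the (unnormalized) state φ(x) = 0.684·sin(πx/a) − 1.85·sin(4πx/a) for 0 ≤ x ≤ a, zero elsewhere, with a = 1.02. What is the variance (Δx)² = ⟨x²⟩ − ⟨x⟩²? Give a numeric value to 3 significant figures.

Compute ⟨x⟩ and ⟨x²⟩ separately, then (Δx)² = ⟨x²⟩ − ⟨x⟩².
On 0 ≤ x ≤ a (j ≠ l): ∫sin²(jπx/a) dx = a/2, ∫sin(jπx/a)·sin(lπx/a) dx = 0; diagonal moments ∫x·sin²(jπx/a) dx = a²/4, ∫x²·sin²(jπx/a) dx = a³·(1/6 − 1/(4j²π²)); cross terms ∫x·sin(jπx/a)·sin(lπx/a) dx = 0 for j + l even and −4jla²/(π²(j² − l²)²) for j + l odd, ∫x²·sin(jπx/a)·sin(lπx/a) dx = (−1)^(j+l)·4jla³/(π²(j² − l²)²); higher powers the same way via product-to-sum and parts.
Normalization: ∫|φ|² dx = 1.9841.
⟨x⟩ = 0.51956 and ⟨x²⟩ = 0.34732.
(Δx)² = 0.34732 − (0.51956)² = 0.077372.

0.0774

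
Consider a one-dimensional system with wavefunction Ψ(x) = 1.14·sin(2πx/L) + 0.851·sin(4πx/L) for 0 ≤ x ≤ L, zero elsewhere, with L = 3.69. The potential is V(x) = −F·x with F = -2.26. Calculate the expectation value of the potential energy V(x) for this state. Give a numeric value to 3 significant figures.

4.17

⟨V⟩ = ∫ V(x)·|Ψ|² dx / ∫|Ψ|² dx.
On 0 ≤ x ≤ L (j ≠ l): ∫sin²(jπx/L) dx = L/2, ∫sin(jπx/L)·sin(lπx/L) dx = 0; diagonal moments ∫x·sin²(jπx/L) dx = L²/4, ∫x²·sin²(jπx/L) dx = L³·(1/6 − 1/(4j²π²)); cross terms ∫x·sin(jπx/L)·sin(lπx/L) dx = 0 for j + l even and −4jlL²/(π²(j² − l²)²) for j + l odd, ∫x²·sin(jπx/L)·sin(lπx/L) dx = (−1)^(j+l)·4jlL³/(π²(j² − l²)²); higher powers the same way via product-to-sum and parts.
State is unnormalized: ∫|Ψ|² dx = 3.7339, and ∫Ψ*·V(x)·Ψ dx = 15.569, so ⟨V⟩ = 15.569 / 3.7339.
⟨V⟩ = 4.1697.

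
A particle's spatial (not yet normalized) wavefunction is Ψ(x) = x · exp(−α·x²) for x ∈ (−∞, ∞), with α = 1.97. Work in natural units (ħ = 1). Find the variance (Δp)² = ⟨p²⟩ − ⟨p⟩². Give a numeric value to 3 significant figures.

Compute ⟨p⟩ and ⟨p²⟩ separately; (Δp)² = ⟨p²⟩ − ⟨p⟩².
Expand each integrand as polynomial × e^(−2αx²) and use ∫x^(2j)·e^(−2αx²) dx = (2j−1)!!/(4α)^j · √(π/(2α)), odd powers → 0; here √(π/(2α)) = 0.89295. Differentiate with the product rule, d/dx e^(−αx²) = −2αx·e^(−αx²).
Normalization: ∫|Ψ|² dx = 0.11332.
⟨p⟩ = 0.0000 and ⟨p²⟩ = 5.9100.
(Δp)² = 5.9100 − (0.0000)² = 5.9100.

5.91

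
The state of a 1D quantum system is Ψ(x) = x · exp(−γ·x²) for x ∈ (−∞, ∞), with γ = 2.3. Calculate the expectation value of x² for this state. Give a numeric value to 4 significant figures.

⟨x²⟩ = ∫ x²·|Ψ|² dx / ∫|Ψ|² dx (integrals over the domain).
Expand each integrand as polynomial × e^(−2γx²) and use ∫x^(2j)·e^(−2γx²) dx = (2j−1)!!/(4γ)^j · √(π/(2γ)), odd powers → 0; here √(π/(2γ)) = 0.82641.
State is unnormalized: ∫|Ψ|² dx = 0.089827, and ∫Ψ*·x²·Ψ dx = 0.029292, so ⟨x²⟩ = 0.029292 / 0.089827.
⟨x²⟩ = 0.32609.

0.3261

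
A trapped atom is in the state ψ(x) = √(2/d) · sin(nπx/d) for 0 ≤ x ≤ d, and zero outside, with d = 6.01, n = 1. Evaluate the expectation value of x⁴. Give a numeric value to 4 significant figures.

148.8

⟨x⁴⟩ = ∫ x⁴·|ψ|² dx (integrals over the domain).
With sin²θ = (1 − cos2θ)/2 on 0 ≤ x ≤ d: ∫sin²(nπx/d) dx = d/2, ∫x·sin²(nπx/d) dx = d²/4, ∫x²·sin²(nπx/d) dx = d³·(1/6 − 1/(4n²π²)); higher powers xᵏ the same way, integrating xᵏ·cos(2nπx/d) by parts.
⟨x⁴⟩ = 148.83.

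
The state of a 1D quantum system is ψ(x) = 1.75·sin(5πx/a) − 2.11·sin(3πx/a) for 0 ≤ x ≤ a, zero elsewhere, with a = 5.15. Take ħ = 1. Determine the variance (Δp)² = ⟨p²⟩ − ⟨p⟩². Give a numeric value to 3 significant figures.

Compute ⟨p⟩ and ⟨p²⟩ separately; (Δp)² = ⟨p²⟩ − ⟨p⟩².
d²/dx² sin(jπx/a) = −(jπ/a)²·sin(jπx/a); on 0 ≤ x ≤ a, ∫sin²(jπx/a) dx = a/2 and ∫sin(jπx/a)·sin(lπx/a) dx = 0 for j ≠ l, so only diagonal terms survive in ∫|ψ|² and ∫ψ·ψ″; ∫ψ·ψ′ dx = [ψ²/2] between the walls = 0.
Normalization: ∫|ψ|² dx = 19.350.
⟨p⟩ = 0.0000 and ⟨p²⟩ = 5.7756.
(Δp)² = 5.7756 − (0.0000)² = 5.7756.

5.78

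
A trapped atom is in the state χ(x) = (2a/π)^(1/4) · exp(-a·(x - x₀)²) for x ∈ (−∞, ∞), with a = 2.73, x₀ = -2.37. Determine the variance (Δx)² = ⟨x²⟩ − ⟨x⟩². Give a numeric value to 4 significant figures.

Compute ⟨x⟩ and ⟨x²⟩ separately, then (Δx)² = ⟨x²⟩ − ⟨x⟩².
Gaussian moments (u = x − x₀): ∫u^(2j)·e^(−2au²) du = (2j−1)!!/(4a)^j · √(π/(2a)), odd powers integrate to 0; here √(π/(2a)) = 0.75854.
⟨x⟩ = -2.3700 and ⟨x²⟩ = 5.7085.
(Δx)² = 5.7085 − (-2.3700)² = 0.091575.

0.09158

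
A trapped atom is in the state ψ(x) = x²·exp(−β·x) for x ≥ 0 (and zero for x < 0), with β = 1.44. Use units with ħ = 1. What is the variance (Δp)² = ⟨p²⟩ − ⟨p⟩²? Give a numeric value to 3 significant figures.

0.691

Compute ⟨p⟩ and ⟨p²⟩ separately; (Δp)² = ⟨p²⟩ − ⟨p⟩².
Differentiate x²·exp(−β·x) with the product rule; every integrand then reduces to terms xʲ·e^(−2βx) on [0, ∞), with ∫₀^∞ xʲ·e^(−2βx) dx = j!/(2β)^(j+1).
Normalization: ∫|ψ|² dx = 0.12113.
⟨p⟩ = 0.0000 and ⟨p²⟩ = 0.69120.
(Δp)² = 0.69120 − (0.0000)² = 0.69120.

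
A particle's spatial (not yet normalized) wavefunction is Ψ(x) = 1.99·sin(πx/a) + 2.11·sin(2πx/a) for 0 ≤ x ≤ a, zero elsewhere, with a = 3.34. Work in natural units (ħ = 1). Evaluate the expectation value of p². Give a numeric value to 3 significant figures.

2.29

p² Ψ = −ħ² d²Ψ/dx²; ⟨p²⟩ = −ħ² ∫ Ψ*·Ψ'' dx / ∫|Ψ|² dx.
d²/dx² sin(jπx/a) = −(jπ/a)²·sin(jπx/a); on 0 ≤ x ≤ a, ∫sin²(jπx/a) dx = a/2 and ∫sin(jπx/a)·sin(lπx/a) dx = 0 for j ≠ l, so only diagonal terms survive in ∫|Ψ|² and ∫Ψ·Ψ″; ∫Ψ·Ψ′ dx = [Ψ²/2] between the walls = 0.
State is unnormalized: ∫|Ψ|² dx = 14.048, and ∫Ψ*·(−ħ² Ψ'') dx = 32.163, so ⟨p²⟩ = 32.163 / 14.048.
⟨p²⟩ = 2.2894.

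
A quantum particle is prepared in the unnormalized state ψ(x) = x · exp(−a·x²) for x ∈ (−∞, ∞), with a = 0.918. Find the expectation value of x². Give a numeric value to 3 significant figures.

0.817

⟨x²⟩ = ∫ x²·|ψ|² dx / ∫|ψ|² dx (integrals over the domain).
Expand each integrand as polynomial × e^(−2ax²) and use ∫x^(2j)·e^(−2ax²) dx = (2j−1)!!/(4a)^j · √(π/(2a)), odd powers → 0; here √(π/(2a)) = 1.3081.
State is unnormalized: ∫|ψ|² dx = 0.35623, and ∫ψ*·x²·ψ dx = 0.29104, so ⟨x²⟩ = 0.29104 / 0.35623.
⟨x²⟩ = 0.81699.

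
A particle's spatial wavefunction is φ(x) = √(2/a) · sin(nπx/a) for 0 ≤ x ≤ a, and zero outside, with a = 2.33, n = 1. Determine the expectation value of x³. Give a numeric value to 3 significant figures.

2.20

⟨x³⟩ = ∫ x³·|φ|² dx (integrals over the domain).
With sin²θ = (1 − cos2θ)/2 on 0 ≤ x ≤ a: ∫sin²(nπx/a) dx = a/2, ∫x·sin²(nπx/a) dx = a²/4, ∫x²·sin²(nπx/a) dx = a³·(1/6 − 1/(4n²π²)); higher powers xᵏ the same way, integrating xᵏ·cos(2nπx/a) by parts.
⟨x³⟩ = 2.2011.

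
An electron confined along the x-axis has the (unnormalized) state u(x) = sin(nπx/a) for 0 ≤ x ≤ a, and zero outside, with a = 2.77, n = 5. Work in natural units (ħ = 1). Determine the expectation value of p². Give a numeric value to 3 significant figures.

p² u = −ħ² d²u/dx²; ⟨p²⟩ = −ħ² ∫ u*·u'' dx / ∫|u|² dx.
d/dx sin(nπx/a) = (nπ/a)·cos(nπx/a) and d²/dx² sin(nπx/a) = −(nπ/a)²·sin(nπx/a); on 0 ≤ x ≤ a, ∫sin²(nπx/a) dx = a/2 and ∫sin(nπx/a)·cos(nπx/a) dx = 0.
State is unnormalized: ∫|u|² dx = 1.3850, and ∫u*·(−ħ² u'') dx = 44.538, so ⟨p²⟩ = 44.538 / 1.3850.
⟨p²⟩ = 32.157.

32.2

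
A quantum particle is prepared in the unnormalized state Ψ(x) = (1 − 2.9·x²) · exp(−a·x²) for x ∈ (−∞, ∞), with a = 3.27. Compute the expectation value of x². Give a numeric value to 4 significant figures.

⟨x²⟩ = ∫ x²·|Ψ|² dx / ∫|Ψ|² dx (integrals over the domain).
Expand each integrand as polynomial × e^(−2ax²) and use ∫x^(2j)·e^(−2ax²) dx = (2j−1)!!/(4a)^j · √(π/(2a)), odd powers → 0; here √(π/(2a)) = 0.69308.
State is unnormalized: ∫|Ψ|² dx = 0.48796, and ∫Ψ*·x²·Ψ dx = 0.021570, so ⟨x²⟩ = 0.021570 / 0.48796.
⟨x²⟩ = 0.044204.

0.04420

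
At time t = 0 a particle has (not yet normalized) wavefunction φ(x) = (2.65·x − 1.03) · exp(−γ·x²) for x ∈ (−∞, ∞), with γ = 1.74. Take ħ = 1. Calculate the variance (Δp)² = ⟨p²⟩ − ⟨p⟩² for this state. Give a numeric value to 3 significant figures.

Compute ⟨p⟩ and ⟨p²⟩ separately; (Δp)² = ⟨p²⟩ − ⟨p⟩².
Expand each integrand as polynomial × e^(−2γx²) and use ∫x^(2j)·e^(−2γx²) dx = (2j−1)!!/(4γ)^j · √(π/(2γ)), odd powers → 0; here √(π/(2γ)) = 0.95013. Differentiate with the product rule, d/dx e^(−γx²) = −2γx·e^(−γx²).
Normalization: ∫|φ|² dx = 1.9667.
⟨p⟩ = 0.0000 and ⟨p²⟩ = 3.4364.
(Δp)² = 3.4364 − (0.0000)² = 3.4364.

3.44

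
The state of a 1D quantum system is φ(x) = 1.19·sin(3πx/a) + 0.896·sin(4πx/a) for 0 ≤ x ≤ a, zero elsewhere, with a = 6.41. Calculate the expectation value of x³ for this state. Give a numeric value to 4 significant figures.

19.77

⟨x³⟩ = ∫ x³·|φ|² dx / ∫|φ|² dx (integrals over the domain).
On 0 ≤ x ≤ a (j ≠ l): ∫sin²(jπx/a) dx = a/2, ∫sin(jπx/a)·sin(lπx/a) dx = 0; diagonal moments ∫x·sin²(jπx/a) dx = a²/4, ∫x²·sin²(jπx/a) dx = a³·(1/6 − 1/(4j²π²)); cross terms ∫x·sin(jπx/a)·sin(lπx/a) dx = 0 for j + l even and −4jla²/(π²(j² − l²)²) for j + l odd, ∫x²·sin(jπx/a)·sin(lπx/a) dx = (−1)^(j+l)·4jla³/(π²(j² − l²)²); higher powers the same way via product-to-sum and parts.
State is unnormalized: ∫|φ|² dx = 7.1116, and ∫φ*·x³·φ dx = 140.62, so ⟨x³⟩ = 140.62 / 7.1116.
⟨x³⟩ = 19.773.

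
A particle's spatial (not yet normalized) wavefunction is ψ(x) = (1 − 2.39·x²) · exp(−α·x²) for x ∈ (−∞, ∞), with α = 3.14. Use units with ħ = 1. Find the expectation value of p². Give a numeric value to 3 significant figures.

7.05

p² ψ = −ħ² d²ψ/dx²; ⟨p²⟩ = −ħ² ∫ ψ*·ψ'' dx / ∫|ψ|² dx.
Expand each integrand as polynomial × e^(−2αx²) and use ∫x^(2j)·e^(−2αx²) dx = (2j−1)!!/(4α)^j · √(π/(2α)), odd powers → 0; here √(π/(2α)) = 0.70729. Differentiate with the product rule, d/dx e^(−αx²) = −2αx·e^(−αx²).
State is unnormalized: ∫|ψ|² dx = 0.51494, and ∫ψ*·(−ħ² ψ'') dx = 3.6290, so ⟨p²⟩ = 3.6290 / 0.51494.
⟨p²⟩ = 7.0474.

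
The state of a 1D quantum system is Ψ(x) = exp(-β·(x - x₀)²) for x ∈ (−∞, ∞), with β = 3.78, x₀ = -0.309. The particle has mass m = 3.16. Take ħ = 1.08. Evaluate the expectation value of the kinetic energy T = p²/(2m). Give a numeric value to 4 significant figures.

0.6976

T = −(ħ²/2m) d²/dx², so ⟨T⟩ = −(ħ²/2m) ∫ Ψ*·Ψ'' dx / ∫|Ψ|² dx; with m = 3.16.
Gaussian moments (u = x − x₀): ∫u^(2j)·e^(−2βu²) du = (2j−1)!!/(4β)^j · √(π/(2β)), odd powers integrate to 0; here √(π/(2β)) = 0.64464. Derivatives: d/dx e^(−βu²) = −2βu·e^(−βu²), d²/dx² e^(−βu²) = (4β²u² − 2β)·e^(−βu²).
State is unnormalized: ∫|Ψ|² dx = 0.64464, and ∫Ψ*·(−ħ²/2m · Ψ'') dx = 0.44971, so ⟨T⟩ = 0.44971 / 0.64464.
⟨T⟩ = 0.69763.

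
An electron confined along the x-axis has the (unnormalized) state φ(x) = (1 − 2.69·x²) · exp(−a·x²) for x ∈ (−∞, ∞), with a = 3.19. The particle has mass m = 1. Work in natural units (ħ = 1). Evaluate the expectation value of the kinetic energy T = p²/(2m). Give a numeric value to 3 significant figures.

3.88

T = −(ħ²/2m) d²/dx², so ⟨T⟩ = −(ħ²/2m) ∫ φ*·φ'' dx / ∫|φ|² dx; with m = 1.
Expand each integrand as polynomial × e^(−2ax²) and use ∫x^(2j)·e^(−2ax²) dx = (2j−1)!!/(4a)^j · √(π/(2a)), odd powers → 0; here √(π/(2a)) = 0.70172. Differentiate with the product rule, d/dx e^(−ax²) = −2ax·e^(−ax²).
State is unnormalized: ∫|φ|² dx = 0.49941, and ∫φ*·(−ħ²/2m · φ'') dx = 1.9394, so ⟨T⟩ = 1.9394 / 0.49941.
⟨T⟩ = 3.8833.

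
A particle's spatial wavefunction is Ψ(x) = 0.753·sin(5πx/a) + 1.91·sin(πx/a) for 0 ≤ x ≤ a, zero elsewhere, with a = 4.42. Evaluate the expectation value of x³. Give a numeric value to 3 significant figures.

⟨x³⟩ = ∫ x³·|Ψ|² dx / ∫|Ψ|² dx (integrals over the domain).
On 0 ≤ x ≤ a (j ≠ l): ∫sin²(jπx/a) dx = a/2, ∫sin(jπx/a)·sin(lπx/a) dx = 0; diagonal moments ∫x·sin²(jπx/a) dx = a²/4, ∫x²·sin²(jπx/a) dx = a³·(1/6 − 1/(4j²π²)); cross terms ∫x·sin(jπx/a)·sin(lπx/a) dx = 0 for j + l even and −4jla²/(π²(j² − l²)²) for j + l odd, ∫x²·sin(jπx/a)·sin(lπx/a) dx = (−1)^(j+l)·4jla³/(π²(j² − l²)²); higher powers the same way via product-to-sum and parts.
State is unnormalized: ∫|Ψ|² dx = 9.3154, and ∫Ψ*·x³·Ψ dx = 153.66, so ⟨x³⟩ = 153.66 / 9.3154.
⟨x³⟩ = 16.495.

16.5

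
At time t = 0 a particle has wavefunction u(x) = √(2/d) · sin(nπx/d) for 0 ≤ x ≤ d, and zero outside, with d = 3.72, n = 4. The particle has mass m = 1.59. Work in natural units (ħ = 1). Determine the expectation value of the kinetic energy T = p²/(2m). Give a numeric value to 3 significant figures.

T = −(ħ²/2m) d²/dx², so ⟨T⟩ = −(ħ²/2m) ∫ u*·u'' dx; with m = 1.59.
d/dx sin(nπx/d) = (nπ/d)·cos(nπx/d) and d²/dx² sin(nπx/d) = −(nπ/d)²·sin(nπx/d); on 0 ≤ x ≤ d, ∫sin²(nπx/d) dx = d/2 and ∫sin(nπx/d)·cos(nπx/d) dx = 0.
⟨T⟩ = 3.5884.

3.59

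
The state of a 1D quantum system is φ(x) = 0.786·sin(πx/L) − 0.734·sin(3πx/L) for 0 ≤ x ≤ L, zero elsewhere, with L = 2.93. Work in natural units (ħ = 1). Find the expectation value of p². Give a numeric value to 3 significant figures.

p² φ = −ħ² d²φ/dx²; ⟨p²⟩ = −ħ² ∫ φ*·φ'' dx / ∫|φ|² dx.
d²/dx² sin(jπx/L) = −(jπ/L)²·sin(jπx/L); on 0 ≤ x ≤ L, ∫sin²(jπx/L) dx = L/2 and ∫sin(jπx/L)·sin(lπx/L) dx = 0 for j ≠ l, so only diagonal terms survive in ∫|φ|² and ∫φ·φ″; ∫φ·φ′ dx = [φ²/2] between the walls = 0.
State is unnormalized: ∫|φ|² dx = 1.6943, and ∫φ*·(−ħ² φ'') dx = 9.2070, so ⟨p²⟩ = 9.2070 / 1.6943.
⟨p²⟩ = 5.4340.

5.43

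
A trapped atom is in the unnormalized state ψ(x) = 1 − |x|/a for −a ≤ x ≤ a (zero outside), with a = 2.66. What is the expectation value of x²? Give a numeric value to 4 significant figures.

0.7076

⟨x²⟩ = ∫ x²·|ψ|² dx / ∫|ψ|² dx (integrals over the domain).
ψ is even, so ∫ over [−a, a] = 2∫₀ᵃ with ψ = 1 − x/a there: ∫₀ᵃ (1 − x/a)² dx = a/3, ∫₀ᵃ x²(1 − x/a)² dx = a³/30, ∫₀ᵃ x⁴(1 − x/a)² dx = a⁵/105.
State is unnormalized: ∫|ψ|² dx = 1.7733, and ∫ψ*·x²·ψ dx = 1.2547, so ⟨x²⟩ = 1.2547 / 1.7733.
⟨x²⟩ = 0.70756.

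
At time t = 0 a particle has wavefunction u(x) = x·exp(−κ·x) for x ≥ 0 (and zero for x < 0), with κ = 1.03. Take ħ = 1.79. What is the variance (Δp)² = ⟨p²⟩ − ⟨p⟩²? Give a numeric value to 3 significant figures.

Compute ⟨p⟩ and ⟨p²⟩ separately; (Δp)² = ⟨p²⟩ − ⟨p⟩².
Differentiate x·exp(−κ·x) with the product rule; every integrand then reduces to terms xʲ·e^(−2κx) on [0, ∞), with ∫₀^∞ xʲ·e^(−2κx) dx = j!/(2κ)^(j+1).
Normalization: ∫|u|² dx = 0.22879.
⟨p⟩ = 0.0000 and ⟨p²⟩ = 3.3992.
(Δp)² = 3.3992 − (0.0000)² = 3.3992.

3.40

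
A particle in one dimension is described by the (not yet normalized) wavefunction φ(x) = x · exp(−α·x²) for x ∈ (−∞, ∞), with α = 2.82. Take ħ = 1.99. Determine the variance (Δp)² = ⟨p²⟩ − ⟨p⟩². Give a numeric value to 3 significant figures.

33.5

Compute ⟨p⟩ and ⟨p²⟩ separately; (Δp)² = ⟨p²⟩ − ⟨p⟩².
Expand each integrand as polynomial × e^(−2αx²) and use ∫x^(2j)·e^(−2αx²) dx = (2j−1)!!/(4α)^j · √(π/(2α)), odd powers → 0; here √(π/(2α)) = 0.74634. Differentiate with the product rule, d/dx e^(−αx²) = −2αx·e^(−αx²).
Normalization: ∫|φ|² dx = 0.066165.
⟨p⟩ = 0.0000 and ⟨p²⟩ = 33.502.
(Δp)² = 33.502 − (0.0000)² = 33.502.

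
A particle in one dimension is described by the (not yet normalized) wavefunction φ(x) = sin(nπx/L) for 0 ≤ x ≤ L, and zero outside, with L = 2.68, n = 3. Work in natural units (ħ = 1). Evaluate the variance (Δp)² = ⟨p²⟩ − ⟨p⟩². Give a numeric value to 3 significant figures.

Compute ⟨p⟩ and ⟨p²⟩ separately; (Δp)² = ⟨p²⟩ − ⟨p⟩².
d/dx sin(nπx/L) = (nπ/L)·cos(nπx/L) and d²/dx² sin(nπx/L) = −(nπ/L)²·sin(nπx/L); on 0 ≤ x ≤ L, ∫sin²(nπx/L) dx = L/2 and ∫sin(nπx/L)·cos(nπx/L) dx = 0.
Normalization: ∫|φ|² dx = 1.3400.
⟨p⟩ = 0.0000 and ⟨p²⟩ = 12.367.
(Δp)² = 12.367 − (0.0000)² = 12.367.

12.4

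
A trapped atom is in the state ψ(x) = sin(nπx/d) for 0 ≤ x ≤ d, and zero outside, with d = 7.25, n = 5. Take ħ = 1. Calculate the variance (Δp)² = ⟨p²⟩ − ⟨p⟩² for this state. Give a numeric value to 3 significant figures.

4.69

Compute ⟨p⟩ and ⟨p²⟩ separately; (Δp)² = ⟨p²⟩ − ⟨p⟩².
d/dx sin(nπx/d) = (nπ/d)·cos(nπx/d) and d²/dx² sin(nπx/d) = −(nπ/d)²·sin(nπx/d); on 0 ≤ x ≤ d, ∫sin²(nπx/d) dx = d/2 and ∫sin(nπx/d)·cos(nπx/d) dx = 0.
Normalization: ∫|ψ|² dx = 3.6250.
⟨p⟩ = 0.0000 and ⟨p²⟩ = 4.6942.
(Δp)² = 4.6942 − (0.0000)² = 4.6942.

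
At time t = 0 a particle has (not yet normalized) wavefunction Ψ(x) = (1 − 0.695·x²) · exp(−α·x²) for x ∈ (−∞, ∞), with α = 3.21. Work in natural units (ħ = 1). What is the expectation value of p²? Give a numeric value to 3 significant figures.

p² Ψ = −ħ² d²Ψ/dx²; ⟨p²⟩ = −ħ² ∫ Ψ*·Ψ'' dx / ∫|Ψ|² dx.
Expand each integrand as polynomial × e^(−2αx²) and use ∫x^(2j)·e^(−2αx²) dx = (2j−1)!!/(4α)^j · √(π/(2α)), odd powers → 0; here √(π/(2α)) = 0.69953. Differentiate with the product rule, d/dx e^(−αx²) = −2αx·e^(−αx²).
State is unnormalized: ∫|Ψ|² dx = 0.62995, and ∫Ψ*·(−ħ² Ψ'') dx = 2.5346, so ⟨p²⟩ = 2.5346 / 0.62995.
⟨p²⟩ = 4.0235.

4.02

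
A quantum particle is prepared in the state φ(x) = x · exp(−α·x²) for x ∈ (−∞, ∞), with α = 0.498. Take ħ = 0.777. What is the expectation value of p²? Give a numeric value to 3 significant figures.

p² φ = −ħ² d²φ/dx²; ⟨p²⟩ = −ħ² ∫ φ*·φ'' dx / ∫|φ|² dx.
Expand each integrand as polynomial × e^(−2αx²) and use ∫x^(2j)·e^(−2αx²) dx = (2j−1)!!/(4α)^j · √(π/(2α)), odd powers → 0; here √(π/(2α)) = 1.7760. Differentiate with the product rule, d/dx e^(−αx²) = −2αx·e^(−αx²).
State is unnormalized: ∫|φ|² dx = 0.89157, and ∫φ*·(−ħ² φ'') dx = 0.80417, so ⟨p²⟩ = 0.80417 / 0.89157.
⟨p²⟩ = 0.90197.

0.902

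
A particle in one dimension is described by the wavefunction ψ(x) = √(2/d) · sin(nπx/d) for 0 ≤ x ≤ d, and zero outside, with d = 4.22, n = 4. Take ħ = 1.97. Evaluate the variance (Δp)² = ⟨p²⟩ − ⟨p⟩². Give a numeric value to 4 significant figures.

Compute ⟨p⟩ and ⟨p²⟩ separately; (Δp)² = ⟨p²⟩ − ⟨p⟩².
d/dx sin(nπx/d) = (nπ/d)·cos(nπx/d) and d²/dx² sin(nπx/d) = −(nπ/d)²·sin(nπx/d); on 0 ≤ x ≤ d, ∫sin²(nπx/d) dx = d/2 and ∫sin(nπx/d)·cos(nπx/d) dx = 0.
⟨p⟩ = 0.0000 and ⟨p²⟩ = 34.413.
(Δp)² = 34.413 − (0.0000)² = 34.413.

34.41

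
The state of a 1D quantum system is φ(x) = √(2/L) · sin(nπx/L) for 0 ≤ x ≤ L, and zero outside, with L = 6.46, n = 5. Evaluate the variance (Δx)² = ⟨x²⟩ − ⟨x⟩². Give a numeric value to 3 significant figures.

3.39

Compute ⟨x⟩ and ⟨x²⟩ separately, then (Δx)² = ⟨x²⟩ − ⟨x⟩².
With sin²θ = (1 − cos2θ)/2 on 0 ≤ x ≤ L: ∫sin²(nπx/L) dx = L/2, ∫x·sin²(nπx/L) dx = L²/4, ∫x²·sin²(nπx/L) dx = L³·(1/6 − 1/(4n²π²)); higher powers xᵏ the same way, integrating xᵏ·cos(2nπx/L) by parts.
⟨x⟩ = 3.2300 and ⟨x²⟩ = 13.826.
(Δx)² = 13.826 − (3.2300)² = 3.3931.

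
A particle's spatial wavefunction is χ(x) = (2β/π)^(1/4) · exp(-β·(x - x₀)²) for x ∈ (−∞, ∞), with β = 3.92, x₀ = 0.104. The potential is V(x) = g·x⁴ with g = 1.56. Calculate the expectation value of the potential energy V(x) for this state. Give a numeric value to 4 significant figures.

⟨V⟩ = ∫ V(x)·|χ|² dx.
Gaussian moments (u = x − x₀): ∫u^(2j)·e^(−2βu²) du = (2j−1)!!/(4β)^j · √(π/(2β)), odd powers integrate to 0; here √(π/(2β)) = 0.63302.
⟨V⟩ = 0.025674.

0.02567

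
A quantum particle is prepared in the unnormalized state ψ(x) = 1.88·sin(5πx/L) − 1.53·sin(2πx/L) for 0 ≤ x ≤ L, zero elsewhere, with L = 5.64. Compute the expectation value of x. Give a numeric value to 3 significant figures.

2.92

⟨x⟩ = ∫ x·|ψ|² dx / ∫|ψ|² dx (integrals over the domain).
On 0 ≤ x ≤ L (j ≠ l): ∫sin²(jπx/L) dx = L/2, ∫sin(jπx/L)·sin(lπx/L) dx = 0; diagonal moments ∫x·sin²(jπx/L) dx = L²/4, ∫x²·sin²(jπx/L) dx = L³·(1/6 − 1/(4j²π²)); cross terms ∫x·sin(jπx/L)·sin(lπx/L) dx = 0 for j + l even and −4jlL²/(π²(j² − l²)²) for j + l odd, ∫x²·sin(jπx/L)·sin(lπx/L) dx = (−1)^(j+l)·4jlL³/(π²(j² − l²)²); higher powers the same way via product-to-sum and parts.
State is unnormalized: ∫|ψ|² dx = 16.568, and ∫ψ*·x·ψ dx = 48.404, so ⟨x⟩ = 48.404 / 16.568.
⟨x⟩ = 2.9215.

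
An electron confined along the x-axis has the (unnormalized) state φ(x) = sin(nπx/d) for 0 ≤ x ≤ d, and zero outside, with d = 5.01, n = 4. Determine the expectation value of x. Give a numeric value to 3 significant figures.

⟨x⟩ = ∫ x·|φ|² dx / ∫|φ|² dx (integrals over the domain).
With sin²θ = (1 − cos2θ)/2 on 0 ≤ x ≤ d: ∫sin²(nπx/d) dx = d/2, ∫x·sin²(nπx/d) dx = d²/4, ∫x²·sin²(nπx/d) dx = d³·(1/6 − 1/(4n²π²)); higher powers xᵏ the same way, integrating xᵏ·cos(2nπx/d) by parts.
State is unnormalized: ∫|φ|² dx = 2.5050, and ∫φ*·x·φ dx = 6.2750, so ⟨x⟩ = 6.2750 / 2.5050.
⟨x⟩ = 2.5050.

2.51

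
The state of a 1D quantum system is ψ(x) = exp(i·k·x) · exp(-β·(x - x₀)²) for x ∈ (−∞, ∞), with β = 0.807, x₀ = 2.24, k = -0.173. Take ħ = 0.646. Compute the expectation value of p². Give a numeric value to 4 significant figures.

p² ψ = −ħ² d²ψ/dx²; ⟨p²⟩ = −ħ² ∫ ψ*·ψ'' dx / ∫|ψ|² dx.
Gaussian moments (u = x − x₀): ∫u^(2j)·e^(−2βu²) du = (2j−1)!!/(4β)^j · √(π/(2β)), odd powers integrate to 0; here √(π/(2β)) = 1.3952. Derivatives: ψ′ = (ik − 2βu)·ψ, ψ″ = ((ik − 2βu)² − 2β)·ψ; the odd-in-u pieces drop out.
State is unnormalized: ∫|ψ|² dx = 1.3952, and ∫ψ*·(−ħ² ψ'') dx = 0.48728, so ⟨p²⟩ = 0.48728 / 1.3952.
⟨p²⟩ = 0.34926.

0.3493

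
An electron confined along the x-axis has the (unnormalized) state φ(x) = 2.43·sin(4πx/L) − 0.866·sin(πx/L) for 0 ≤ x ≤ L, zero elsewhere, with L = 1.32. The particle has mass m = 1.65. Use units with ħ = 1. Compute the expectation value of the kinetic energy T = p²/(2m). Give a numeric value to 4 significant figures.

24.56

T = −(ħ²/2m) d²/dx², so ⟨T⟩ = −(ħ²/2m) ∫ φ*·φ'' dx / ∫|φ|² dx; with m = 1.65.
d²/dx² sin(jπx/L) = −(jπ/L)²·sin(jπx/L); on 0 ≤ x ≤ L, ∫sin²(jπx/L) dx = L/2 and ∫sin(jπx/L)·sin(lπx/L) dx = 0 for j ≠ l, so only diagonal terms survive in ∫|φ|² and ∫φ·φ″; ∫φ·φ′ dx = [φ²/2] between the walls = 0.
State is unnormalized: ∫|φ|² dx = 4.3922, and ∫φ*·(−ħ²/2m · φ'') dx = 107.88, so ⟨T⟩ = 107.88 / 4.3922.
⟨T⟩ = 24.562.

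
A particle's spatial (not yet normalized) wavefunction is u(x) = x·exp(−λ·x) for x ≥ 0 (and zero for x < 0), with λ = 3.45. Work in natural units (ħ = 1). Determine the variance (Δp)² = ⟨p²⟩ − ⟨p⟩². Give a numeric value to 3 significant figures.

11.9

Compute ⟨p⟩ and ⟨p²⟩ separately; (Δp)² = ⟨p²⟩ − ⟨p⟩².
Differentiate x·exp(−λ·x) with the product rule; every integrand then reduces to terms xʲ·e^(−2λx) on [0, ∞), with ∫₀^∞ xʲ·e^(−2λx) dx = j!/(2λ)^(j+1).
Normalization: ∫|u|² dx = 0.0060881.
⟨p⟩ = 0.0000 and ⟨p²⟩ = 11.903.
(Δp)² = 11.903 − (0.0000)² = 11.903.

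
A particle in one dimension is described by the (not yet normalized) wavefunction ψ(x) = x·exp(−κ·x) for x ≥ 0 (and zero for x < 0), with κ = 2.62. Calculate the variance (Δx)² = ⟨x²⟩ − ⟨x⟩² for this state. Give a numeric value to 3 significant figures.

0.109

Compute ⟨x⟩ and ⟨x²⟩ separately, then (Δx)² = ⟨x²⟩ − ⟨x⟩².
Every integrand reduces to terms xʲ·e^(−2κx) on [0, ∞); use ∫₀^∞ xʲ·e^(−2κx) dx = j!/(2κ)^(j+1).
Normalization: ∫|ψ|² dx = 0.013901.
⟨x⟩ = 0.57252 and ⟨x²⟩ = 0.43704.
(Δx)² = 0.43704 − (0.57252)² = 0.10926.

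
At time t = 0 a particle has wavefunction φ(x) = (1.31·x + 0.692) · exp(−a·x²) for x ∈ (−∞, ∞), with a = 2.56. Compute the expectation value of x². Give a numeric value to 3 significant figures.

⟨x²⟩ = ∫ x²·|φ|² dx / ∫|φ|² dx (integrals over the domain).
Expand each integrand as polynomial × e^(−2ax²) and use ∫x^(2j)·e^(−2ax²) dx = (2j−1)!!/(4a)^j · √(π/(2a)), odd powers → 0; here √(π/(2a)) = 0.78332.
State is unnormalized: ∫|φ|² dx = 0.50638, and ∫φ*·x²·φ dx = 0.075091, so ⟨x²⟩ = 0.075091 / 0.50638.
⟨x²⟩ = 0.14829.

0.148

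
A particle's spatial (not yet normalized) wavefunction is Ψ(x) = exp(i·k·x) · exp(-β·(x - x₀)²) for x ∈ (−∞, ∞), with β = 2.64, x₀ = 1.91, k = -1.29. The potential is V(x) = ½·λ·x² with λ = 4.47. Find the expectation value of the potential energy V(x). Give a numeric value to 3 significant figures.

⟨V⟩ = ∫ V(x)·|Ψ|² dx / ∫|Ψ|² dx.
Gaussian moments (u = x − x₀): ∫u^(2j)·e^(−2βu²) du = (2j−1)!!/(4β)^j · √(π/(2β)), odd powers integrate to 0; here √(π/(2β)) = 0.77136.
State is unnormalized: ∫|Ψ|² dx = 0.77136, and ∫Ψ*·V(x)·Ψ dx = 6.4526, so ⟨V⟩ = 6.4526 / 0.77136.
⟨V⟩ = 8.3652.

8.37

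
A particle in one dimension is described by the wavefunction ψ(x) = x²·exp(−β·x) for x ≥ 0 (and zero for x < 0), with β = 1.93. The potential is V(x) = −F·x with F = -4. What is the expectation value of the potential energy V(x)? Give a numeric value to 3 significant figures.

⟨V⟩ = ∫ V(x)·|ψ|² dx / ∫|ψ|² dx.
Every integrand reduces to terms xʲ·e^(−2βx) on [0, ∞); use ∫₀^∞ xʲ·e^(−2βx) dx = j!/(2β)^(j+1).
State is unnormalized: ∫|ψ|² dx = 0.028008, and ∫ψ*·V(x)·ψ dx = 0.14512, so ⟨V⟩ = 0.14512 / 0.028008.
⟨V⟩ = 5.1813.

5.18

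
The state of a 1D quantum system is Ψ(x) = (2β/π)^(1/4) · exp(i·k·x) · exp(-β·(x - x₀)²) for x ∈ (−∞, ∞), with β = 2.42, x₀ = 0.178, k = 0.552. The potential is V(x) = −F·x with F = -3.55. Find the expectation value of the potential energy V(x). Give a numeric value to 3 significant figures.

⟨V⟩ = ∫ V(x)·|Ψ|² dx.
Gaussian moments (u = x − x₀): ∫u^(2j)·e^(−2βu²) du = (2j−1)!!/(4β)^j · √(π/(2β)), odd powers integrate to 0; here √(π/(2β)) = 0.80566.
⟨V⟩ = 0.63190.

0.632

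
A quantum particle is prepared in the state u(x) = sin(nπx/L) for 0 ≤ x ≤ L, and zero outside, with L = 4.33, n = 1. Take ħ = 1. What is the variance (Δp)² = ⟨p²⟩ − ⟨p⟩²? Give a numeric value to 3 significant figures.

Compute ⟨p⟩ and ⟨p²⟩ separately; (Δp)² = ⟨p²⟩ − ⟨p⟩².
d/dx sin(nπx/L) = (nπ/L)·cos(nπx/L) and d²/dx² sin(nπx/L) = −(nπ/L)²·sin(nπx/L); on 0 ≤ x ≤ L, ∫sin²(nπx/L) dx = L/2 and ∫sin(nπx/L)·cos(nπx/L) dx = 0.
Normalization: ∫|u|² dx = 2.1650.
⟨p⟩ = 0.0000 and ⟨p²⟩ = 0.52641.
(Δp)² = 0.52641 − (0.0000)² = 0.52641.

0.526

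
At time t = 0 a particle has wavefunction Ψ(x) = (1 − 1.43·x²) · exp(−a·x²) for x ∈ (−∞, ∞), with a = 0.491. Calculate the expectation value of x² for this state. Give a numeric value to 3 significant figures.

2.06

⟨x²⟩ = ∫ x²·|Ψ|² dx / ∫|Ψ|² dx (integrals over the domain).
Expand each integrand as polynomial × e^(−2ax²) and use ∫x^(2j)·e^(−2ax²) dx = (2j−1)!!/(4a)^j · √(π/(2a)), odd powers → 0; here √(π/(2a)) = 1.7886.
State is unnormalized: ∫|Ψ|² dx = 2.0287, and ∫Ψ*·x²·Ψ dx = 4.1742, so ⟨x²⟩ = 4.1742 / 2.0287.
⟨x²⟩ = 2.0576.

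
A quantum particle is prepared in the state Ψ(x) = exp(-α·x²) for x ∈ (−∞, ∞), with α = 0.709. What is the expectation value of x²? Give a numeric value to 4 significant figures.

⟨x²⟩ = ∫ x²·|Ψ|² dx / ∫|Ψ|² dx (integrals over the domain).
Gaussian moments: ∫x^(2j)·e^(−2αx²) dx = (2j−1)!!/(4α)^j · √(π/(2α)), odd powers integrate to 0; here √(π/(2α)) = 1.4885.
State is unnormalized: ∫|Ψ|² dx = 1.4885, and ∫Ψ*·x²·Ψ dx = 0.52484, so ⟨x²⟩ = 0.52484 / 1.4885.
⟨x²⟩ = 0.35261.

0.3526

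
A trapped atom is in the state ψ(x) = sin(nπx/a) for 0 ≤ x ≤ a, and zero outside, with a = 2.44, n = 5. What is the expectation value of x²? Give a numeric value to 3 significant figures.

⟨x²⟩ = ∫ x²·|ψ|² dx / ∫|ψ|² dx (integrals over the domain).
With sin²θ = (1 − cos2θ)/2 on 0 ≤ x ≤ a: ∫sin²(nπx/a) dx = a/2, ∫x·sin²(nπx/a) dx = a²/4, ∫x²·sin²(nπx/a) dx = a³·(1/6 − 1/(4n²π²)); higher powers xᵏ the same way, integrating xᵏ·cos(2nπx/a) by parts.
State is unnormalized: ∫|ψ|² dx = 1.2200, and ∫ψ*·x²·ψ dx = 2.4064, so ⟨x²⟩ = 2.4064 / 1.2200.
⟨x²⟩ = 1.9725.

1.97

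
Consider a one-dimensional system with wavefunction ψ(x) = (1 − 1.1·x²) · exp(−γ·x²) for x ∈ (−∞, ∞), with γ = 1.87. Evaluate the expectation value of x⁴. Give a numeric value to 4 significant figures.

⟨x⁴⟩ = ∫ x⁴·|ψ|² dx / ∫|ψ|² dx (integrals over the domain).
Expand each integrand as polynomial × e^(−2γx²) and use ∫x^(2j)·e^(−2γx²) dx = (2j−1)!!/(4γ)^j · √(π/(2γ)), odd powers → 0; here √(π/(2γ)) = 0.91651.
State is unnormalized: ∫|ψ|² dx = 0.70641, and ∫ψ*·x⁴·ψ dx = 0.014071, so ⟨x⁴⟩ = 0.014071 / 0.70641.
⟨x⁴⟩ = 0.019919.

0.01992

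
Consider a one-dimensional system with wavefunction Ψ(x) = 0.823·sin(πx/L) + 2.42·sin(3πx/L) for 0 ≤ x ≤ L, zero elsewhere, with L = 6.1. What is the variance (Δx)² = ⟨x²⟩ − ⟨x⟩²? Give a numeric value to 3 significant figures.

Compute ⟨x⟩ and ⟨x²⟩ separately, then (Δx)² = ⟨x²⟩ − ⟨x⟩².
On 0 ≤ x ≤ L (j ≠ l): ∫sin²(jπx/L) dx = L/2, ∫sin(jπx/L)·sin(lπx/L) dx = 0; diagonal moments ∫x·sin²(jπx/L) dx = L²/4, ∫x²·sin²(jπx/L) dx = L³·(1/6 − 1/(4j²π²)); cross terms ∫x·sin(jπx/L)·sin(lπx/L) dx = 0 for j + l even and −4jlL²/(π²(j² − l²)²) for j + l odd, ∫x²·sin(jπx/L)·sin(lπx/L) dx = (−1)^(j+l)·4jlL³/(π²(j² − l²)²); higher powers the same way via product-to-sum and parts.
Normalization: ∫|Ψ|² dx = 19.928.
⟨x⟩ = 3.0500 and ⟨x²⟩ = 12.882.
(Δx)² = 12.882 − (3.0500)² = 3.5796.

3.58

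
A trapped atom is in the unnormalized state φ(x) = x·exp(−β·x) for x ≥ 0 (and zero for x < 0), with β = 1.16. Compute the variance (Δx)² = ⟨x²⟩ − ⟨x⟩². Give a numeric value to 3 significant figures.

Compute ⟨x⟩ and ⟨x²⟩ separately, then (Δx)² = ⟨x²⟩ − ⟨x⟩².
Every integrand reduces to terms xʲ·e^(−2βx) on [0, ∞); use ∫₀^∞ xʲ·e^(−2βx) dx = j!/(2β)^(j+1).
Normalization: ∫|φ|² dx = 0.16016.
⟨x⟩ = 1.2931 and ⟨x²⟩ = 2.2295.
(Δx)² = 2.2295 − (1.2931)² = 0.55737.

0.557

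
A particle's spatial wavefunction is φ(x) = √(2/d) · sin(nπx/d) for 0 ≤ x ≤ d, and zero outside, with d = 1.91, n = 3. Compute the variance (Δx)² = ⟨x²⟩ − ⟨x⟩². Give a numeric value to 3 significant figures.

Compute ⟨x⟩ and ⟨x²⟩ separately, then (Δx)² = ⟨x²⟩ − ⟨x⟩².
With sin²θ = (1 − cos2θ)/2 on 0 ≤ x ≤ d: ∫sin²(nπx/d) dx = d/2, ∫x·sin²(nπx/d) dx = d²/4, ∫x²·sin²(nπx/d) dx = d³·(1/6 − 1/(4n²π²)); higher powers xᵏ the same way, integrating xᵏ·cos(2nπx/d) by parts.
⟨x⟩ = 0.95500 and ⟨x²⟩ = 1.1955.
(Δx)² = 1.1955 − (0.95500)² = 0.28347.

0.283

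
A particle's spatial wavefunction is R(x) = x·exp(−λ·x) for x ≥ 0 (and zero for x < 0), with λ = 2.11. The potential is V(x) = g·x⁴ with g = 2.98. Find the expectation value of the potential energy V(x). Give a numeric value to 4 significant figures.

⟨V⟩ = ∫ V(x)·|R|² dx / ∫|R|² dx.
Every integrand reduces to terms xʲ·e^(−2λx) on [0, ∞); use ∫₀^∞ xʲ·e^(−2λx) dx = j!/(2λ)^(j+1).
State is unnormalized: ∫|R|² dx = 0.026613, and ∫R*·V(x)·R dx = 0.090025, so ⟨V⟩ = 0.090025 / 0.026613.
⟨V⟩ = 3.3827.

3.383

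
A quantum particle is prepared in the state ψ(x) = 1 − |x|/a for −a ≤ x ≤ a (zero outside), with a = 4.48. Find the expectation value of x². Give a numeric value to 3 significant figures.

⟨x²⟩ = ∫ x²·|ψ|² dx / ∫|ψ|² dx (integrals over the domain).
ψ is even, so ∫ over [−a, a] = 2∫₀ᵃ with ψ = 1 − x/a there: ∫₀ᵃ (1 − x/a)² dx = a/3, ∫₀ᵃ x²(1 − x/a)² dx = a³/30, ∫₀ᵃ x⁴(1 − x/a)² dx = a⁵/105.
State is unnormalized: ∫|ψ|² dx = 2.9867, and ∫ψ*·x²·ψ dx = 5.9944, so ⟨x²⟩ = 5.9944 / 2.9867.
⟨x²⟩ = 2.0070.

2.01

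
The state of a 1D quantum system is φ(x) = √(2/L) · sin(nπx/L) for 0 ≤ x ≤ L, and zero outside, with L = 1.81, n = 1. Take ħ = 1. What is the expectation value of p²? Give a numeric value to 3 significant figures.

p² φ = −ħ² d²φ/dx²; ⟨p²⟩ = −ħ² ∫ φ*·φ'' dx.
d/dx sin(nπx/L) = (nπ/L)·cos(nπx/L) and d²/dx² sin(nπx/L) = −(nπ/L)²·sin(nπx/L); on 0 ≤ x ≤ L, ∫sin²(nπx/L) dx = L/2 and ∫sin(nπx/L)·cos(nπx/L) dx = 0.
⟨p²⟩ = 3.0126.

3.01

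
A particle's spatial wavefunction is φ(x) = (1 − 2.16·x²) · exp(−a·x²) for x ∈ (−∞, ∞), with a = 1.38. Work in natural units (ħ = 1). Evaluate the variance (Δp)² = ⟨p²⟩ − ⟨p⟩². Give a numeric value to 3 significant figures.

5.82

Compute ⟨p⟩ and ⟨p²⟩ separately; (Δp)² = ⟨p²⟩ − ⟨p⟩².
Expand each integrand as polynomial × e^(−2ax²) and use ∫x^(2j)·e^(−2ax²) dx = (2j−1)!!/(4a)^j · √(π/(2a)), odd powers → 0; here √(π/(2a)) = 1.0669. Differentiate with the product rule, d/dx e^(−ax²) = −2ax·e^(−ax²).
Normalization: ∫|φ|² dx = 0.72202.
⟨p⟩ = 0.0000 and ⟨p²⟩ = 5.8207.
(Δp)² = 5.8207 − (0.0000)² = 5.8207.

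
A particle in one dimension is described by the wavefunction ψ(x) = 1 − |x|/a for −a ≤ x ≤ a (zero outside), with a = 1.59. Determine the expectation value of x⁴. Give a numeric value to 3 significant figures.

⟨x⁴⟩ = ∫ x⁴·|ψ|² dx / ∫|ψ|² dx (integrals over the domain).
ψ is even, so ∫ over [−a, a] = 2∫₀ᵃ with ψ = 1 − x/a there: ∫₀ᵃ (1 − x/a)² dx = a/3, ∫₀ᵃ x²(1 − x/a)² dx = a³/30, ∫₀ᵃ x⁴(1 − x/a)² dx = a⁵/105.
State is unnormalized: ∫|ψ|² dx = 1.0600, and ∫ψ*·x⁴·ψ dx = 0.19356, so ⟨x⁴⟩ = 0.19356 / 1.0600.
⟨x⁴⟩ = 0.18261.

0.183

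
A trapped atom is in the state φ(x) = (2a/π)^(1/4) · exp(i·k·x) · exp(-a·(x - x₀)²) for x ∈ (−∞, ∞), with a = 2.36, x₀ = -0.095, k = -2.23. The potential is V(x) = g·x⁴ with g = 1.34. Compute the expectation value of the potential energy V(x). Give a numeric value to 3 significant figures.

⟨V⟩ = ∫ V(x)·|φ|² dx.
Gaussian moments (u = x − x₀): ∫u^(2j)·e^(−2au²) du = (2j−1)!!/(4a)^j · √(π/(2a)), odd powers integrate to 0; here √(π/(2a)) = 0.81584.
⟨V⟩ = 0.052907.

0.0529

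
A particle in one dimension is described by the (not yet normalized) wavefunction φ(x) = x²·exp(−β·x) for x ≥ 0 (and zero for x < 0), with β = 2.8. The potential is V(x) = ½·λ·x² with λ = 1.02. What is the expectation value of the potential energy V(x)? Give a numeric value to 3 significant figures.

0.488

⟨V⟩ = ∫ V(x)·|φ|² dx / ∫|φ|² dx.
Every integrand reduces to terms xʲ·e^(−2βx) on [0, ∞); use ∫₀^∞ xʲ·e^(−2βx) dx = j!/(2β)^(j+1).
State is unnormalized: ∫|φ|² dx = 0.0043578, and ∫φ*·V(x)·φ dx = 0.0021261, so ⟨V⟩ = 0.0021261 / 0.0043578.
⟨V⟩ = 0.48788.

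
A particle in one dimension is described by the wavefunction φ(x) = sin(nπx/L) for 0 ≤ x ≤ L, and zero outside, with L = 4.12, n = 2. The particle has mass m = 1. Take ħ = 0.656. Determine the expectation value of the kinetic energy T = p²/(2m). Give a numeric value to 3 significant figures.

T = −(ħ²/2m) d²/dx², so ⟨T⟩ = −(ħ²/2m) ∫ φ*·φ'' dx / ∫|φ|² dx; with m = 1.
d/dx sin(nπx/L) = (nπ/L)·cos(nπx/L) and d²/dx² sin(nπx/L) = −(nπ/L)²·sin(nπx/L); on 0 ≤ x ≤ L, ∫sin²(nπx/L) dx = L/2 and ∫sin(nπx/L)·cos(nπx/L) dx = 0.
State is unnormalized: ∫|φ|² dx = 2.0600, and ∫φ*·(−ħ²/2m · φ'') dx = 1.0309, so ⟨T⟩ = 1.0309 / 2.0600.
⟨T⟩ = 0.50043.

0.500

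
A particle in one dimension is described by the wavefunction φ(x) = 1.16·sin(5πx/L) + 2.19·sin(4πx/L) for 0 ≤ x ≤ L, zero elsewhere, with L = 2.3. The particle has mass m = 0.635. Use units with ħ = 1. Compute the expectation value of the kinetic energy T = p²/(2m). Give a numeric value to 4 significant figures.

T = −(ħ²/2m) d²/dx², so ⟨T⟩ = −(ħ²/2m) ∫ φ*·φ'' dx / ∫|φ|² dx; with m = 0.635.
d²/dx² sin(jπx/L) = −(jπ/L)²·sin(jπx/L); on 0 ≤ x ≤ L, ∫sin²(jπx/L) dx = L/2 and ∫sin(jπx/L)·sin(lπx/L) dx = 0 for j ≠ l, so only diagonal terms survive in ∫|φ|² and ∫φ·φ″; ∫φ·φ′ dx = [φ²/2] between the walls = 0.
State is unnormalized: ∫|φ|² dx = 7.0630, and ∫φ*·(−ħ²/2m · φ'') dx = 186.47, so ⟨T⟩ = 186.47 / 7.0630.
⟨T⟩ = 26.402.

26.40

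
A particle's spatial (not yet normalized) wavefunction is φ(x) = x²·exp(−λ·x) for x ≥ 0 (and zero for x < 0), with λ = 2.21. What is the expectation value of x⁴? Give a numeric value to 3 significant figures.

4.40

⟨x⁴⟩ = ∫ x⁴·|φ|² dx / ∫|φ|² dx (integrals over the domain).
Every integrand reduces to terms xʲ·e^(−2λx) on [0, ∞); use ∫₀^∞ xʲ·e^(−2λx) dx = j!/(2λ)^(j+1).
State is unnormalized: ∫|φ|² dx = 0.014227, and ∫φ*·x⁴·φ dx = 0.062621, so ⟨x⁴⟩ = 0.062621 / 0.014227.
⟨x⁴⟩ = 4.4017.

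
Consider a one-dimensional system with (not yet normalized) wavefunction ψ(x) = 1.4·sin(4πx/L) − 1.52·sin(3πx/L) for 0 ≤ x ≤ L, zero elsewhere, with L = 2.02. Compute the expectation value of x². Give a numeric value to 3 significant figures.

2.15

⟨x²⟩ = ∫ x²·|ψ|² dx / ∫|ψ|² dx (integrals over the domain).
On 0 ≤ x ≤ L (j ≠ l): ∫sin²(jπx/L) dx = L/2, ∫sin(jπx/L)·sin(lπx/L) dx = 0; diagonal moments ∫x·sin²(jπx/L) dx = L²/4, ∫x²·sin²(jπx/L) dx = L³·(1/6 − 1/(4j²π²)); cross terms ∫x·sin(jπx/L)·sin(lπx/L) dx = 0 for j + l even and −4jlL²/(π²(j² − l²)²) for j + l odd, ∫x²·sin(jπx/L)·sin(lπx/L) dx = (−1)^(j+l)·4jlL³/(π²(j² − l²)²); higher powers the same way via product-to-sum and parts.
State is unnormalized: ∫|ψ|² dx = 4.3131, and ∫ψ*·x²·ψ dx = 9.2690, so ⟨x²⟩ = 9.2690 / 4.3131.
⟨x²⟩ = 2.1490.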